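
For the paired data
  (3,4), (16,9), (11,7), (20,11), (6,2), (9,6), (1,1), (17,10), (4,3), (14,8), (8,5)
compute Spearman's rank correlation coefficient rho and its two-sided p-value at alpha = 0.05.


Step 1: Rank x and y separately (midranks; no ties here).
rank(x): 3->2, 16->9, 11->7, 20->11, 6->4, 9->6, 1->1, 17->10, 4->3, 14->8, 8->5
rank(y): 4->4, 9->9, 7->7, 11->11, 2->2, 6->6, 1->1, 10->10, 3->3, 8->8, 5->5
Step 2: d_i = R_x(i) - R_y(i); compute d_i^2.
  (2-4)^2=4, (9-9)^2=0, (7-7)^2=0, (11-11)^2=0, (4-2)^2=4, (6-6)^2=0, (1-1)^2=0, (10-10)^2=0, (3-3)^2=0, (8-8)^2=0, (5-5)^2=0
sum(d^2) = 8.
Step 3: rho = 1 - 6*8 / (11*(11^2 - 1)) = 1 - 48/1320 = 0.963636.
Step 4: Under H0, t = rho * sqrt((n-2)/(1-rho^2)) = 10.8186 ~ t(9).
Step 5: Two-sided p-value from the t-distribution with 9 df = 0.000002.
Step 6: alpha = 0.05. reject H0.

rho = 0.9636, p = 0.000002, reject H0 at alpha = 0.05.


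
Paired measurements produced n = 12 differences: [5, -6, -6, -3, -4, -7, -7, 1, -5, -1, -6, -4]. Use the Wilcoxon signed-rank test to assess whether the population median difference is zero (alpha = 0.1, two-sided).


Step 1: Drop any zero differences (none here) and take |d_i|.
|d| = [5, 6, 6, 3, 4, 7, 7, 1, 5, 1, 6, 4]
Step 2: Midrank |d_i| (ties get averaged ranks).
ranks: |5|->6.5, |6|->9, |6|->9, |3|->3, |4|->4.5, |7|->11.5, |7|->11.5, |1|->1.5, |5|->6.5, |1|->1.5, |6|->9, |4|->4.5
Step 3: Attach original signs; sum ranks with positive sign and with negative sign.
W+ = 6.5 + 1.5 = 8
W- = 9 + 9 + 3 + 4.5 + 11.5 + 11.5 + 6.5 + 1.5 + 9 + 4.5 = 70
(Check: W+ + W- = 78 should equal n(n+1)/2 = 78.)
Step 4: Test statistic W = min(W+, W-) = 8.
Step 5: Ties in |d|, so use the tie-corrected normal approximation.
        E[W] = n(n+1)/4 = 12*13/4 = 39.
        Tie groups: |d|=1 (t=2), |d|=4 (t=2), |d|=5 (t=2), |d|=6 (t=3), |d|=7 (t=2); sum(t^3 - t) = 48.
        Var[W] = n(n+1)(2n+1)/24 - sum(t^3-t)/48 = 3900/24 - 48/48 = 161.5.
        z = (W - E[W]) / sqrt(Var[W]) = (8 - 39) / 12.7083 = -2.4394.
        Two-sided p = 2*Phi(z) = 0.014713.
Step 6: alpha = 0.1. reject H0.

W+ = 8, W- = 70, W = min = 8, p = 0.014713, reject H0.


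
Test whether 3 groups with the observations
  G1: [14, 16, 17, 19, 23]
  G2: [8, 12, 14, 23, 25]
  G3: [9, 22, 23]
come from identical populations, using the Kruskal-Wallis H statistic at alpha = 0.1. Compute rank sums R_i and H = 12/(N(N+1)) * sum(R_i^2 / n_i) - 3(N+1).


Step 1: Combine all N = 13 observations and assign midranks.
sorted (value, group, rank): (8,G2,1), (9,G3,2), (12,G2,3), (14,G1,4.5), (14,G2,4.5), (16,G1,6), (17,G1,7), (19,G1,8), (22,G3,9), (23,G1,11), (23,G2,11), (23,G3,11), (25,G2,13)
Step 2: Sum ranks within each group.
R_1 = 36.5 (n_1 = 5)
R_2 = 32.5 (n_2 = 5)
R_3 = 22 (n_3 = 3)
Step 3: H = 12/(N(N+1)) * sum(R_i^2/n_i) - 3(N+1)
     = 12/(13*14) * (36.5^2/5 + 32.5^2/5 + 22^2/3) - 3*14
     = 0.065934 * 639.033 - 42
     = 0.134066.
Step 4: Ties present; correction factor C = 1 - 30/(13^3 - 13) = 0.986264. Corrected H = 0.134066 / 0.986264 = 0.135933.
Step 5: Under H0, H ~ chi^2(2); p-value = 0.934292.
Step 6: alpha = 0.1. fail to reject H0.

H = 0.1359, df = 2, p = 0.934292, fail to reject H0.


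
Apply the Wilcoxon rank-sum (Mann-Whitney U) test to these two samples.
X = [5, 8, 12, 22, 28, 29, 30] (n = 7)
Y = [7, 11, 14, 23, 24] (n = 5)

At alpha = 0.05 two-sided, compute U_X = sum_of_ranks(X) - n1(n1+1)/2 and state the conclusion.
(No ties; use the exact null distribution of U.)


Step 1: Combine and sort all 12 observations; assign midranks.
sorted (value, group): (5,X), (7,Y), (8,X), (11,Y), (12,X), (14,Y), (22,X), (23,Y), (24,Y), (28,X), (29,X), (30,X)
ranks: 5->1, 7->2, 8->3, 11->4, 12->5, 14->6, 22->7, 23->8, 24->9, 28->10, 29->11, 30->12
Step 2: Rank sum for X: R1 = 1 + 3 + 5 + 7 + 10 + 11 + 12 = 49.
Step 3: U_X = R1 - n1(n1+1)/2 = 49 - 7*8/2 = 49 - 28 = 21.
       U_Y = n1*n2 - U_X = 35 - 21 = 14.
Step 4: No ties, so the exact null distribution of U (based on enumerating the C(12,7) = 792 equally likely rank assignments) gives the two-sided p-value.
Step 5: p-value = 0.638889; compare to alpha = 0.05. fail to reject H0.

U_X = 21, p = 0.638889, fail to reject H0 at alpha = 0.05.


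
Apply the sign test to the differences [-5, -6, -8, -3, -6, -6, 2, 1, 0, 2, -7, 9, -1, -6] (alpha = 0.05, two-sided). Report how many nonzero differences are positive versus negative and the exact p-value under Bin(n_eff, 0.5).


Step 1: Discard zero differences. Original n = 14; n_eff = number of nonzero differences = 13.
Nonzero differences (with sign): -5, -6, -8, -3, -6, -6, +2, +1, +2, -7, +9, -1, -6
Step 2: Count signs: positive = 4, negative = 9.
Step 3: Under H0: P(positive) = 0.5, so the number of positives S ~ Bin(13, 0.5).
Step 4: Two-sided exact p-value = sum of Bin(13,0.5) probabilities at or below the observed probability = 0.266846.
Step 5: alpha = 0.05. fail to reject H0.

n_eff = 13, pos = 4, neg = 9, p = 0.266846, fail to reject H0.


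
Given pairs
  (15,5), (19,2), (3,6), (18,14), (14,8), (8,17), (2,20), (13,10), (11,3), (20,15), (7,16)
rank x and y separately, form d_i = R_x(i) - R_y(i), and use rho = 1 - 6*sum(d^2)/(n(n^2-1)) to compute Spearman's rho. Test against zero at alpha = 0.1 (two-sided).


Step 1: Rank x and y separately (midranks; no ties here).
rank(x): 15->8, 19->10, 3->2, 18->9, 14->7, 8->4, 2->1, 13->6, 11->5, 20->11, 7->3
rank(y): 5->3, 2->1, 6->4, 14->7, 8->5, 17->10, 20->11, 10->6, 3->2, 15->8, 16->9
Step 2: d_i = R_x(i) - R_y(i); compute d_i^2.
  (8-3)^2=25, (10-1)^2=81, (2-4)^2=4, (9-7)^2=4, (7-5)^2=4, (4-10)^2=36, (1-11)^2=100, (6-6)^2=0, (5-2)^2=9, (11-8)^2=9, (3-9)^2=36
sum(d^2) = 308.
Step 3: rho = 1 - 6*308 / (11*(11^2 - 1)) = 1 - 1848/1320 = -0.400000.
Step 4: Under H0, t = rho * sqrt((n-2)/(1-rho^2)) = -1.3093 ~ t(9).
Step 5: Two-sided p-value from the t-distribution with 9 df = 0.222868.
Step 6: alpha = 0.1. fail to reject H0.

rho = -0.4000, p = 0.222868, fail to reject H0 at alpha = 0.1.


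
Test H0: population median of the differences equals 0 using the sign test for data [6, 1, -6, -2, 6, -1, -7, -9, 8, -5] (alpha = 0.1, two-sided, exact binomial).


Step 1: Discard zero differences. Original n = 10; n_eff = number of nonzero differences = 10.
Nonzero differences (with sign): +6, +1, -6, -2, +6, -1, -7, -9, +8, -5
Step 2: Count signs: positive = 4, negative = 6.
Step 3: Under H0: P(positive) = 0.5, so the number of positives S ~ Bin(10, 0.5).
Step 4: Two-sided exact p-value = sum of Bin(10,0.5) probabilities at or below the observed probability = 0.753906.
Step 5: alpha = 0.1. fail to reject H0.

n_eff = 10, pos = 4, neg = 6, p = 0.753906, fail to reject H0.


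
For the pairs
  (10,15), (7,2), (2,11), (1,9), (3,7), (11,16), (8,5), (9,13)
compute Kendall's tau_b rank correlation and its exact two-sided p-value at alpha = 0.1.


Step 1: Enumerate the 28 unordered pairs (i,j) with i<j and classify each by sign(x_j-x_i) * sign(y_j-y_i).
  (1,2):dx=-3,dy=-13->C; (1,3):dx=-8,dy=-4->C; (1,4):dx=-9,dy=-6->C; (1,5):dx=-7,dy=-8->C
  (1,6):dx=+1,dy=+1->C; (1,7):dx=-2,dy=-10->C; (1,8):dx=-1,dy=-2->C; (2,3):dx=-5,dy=+9->D
  (2,4):dx=-6,dy=+7->D; (2,5):dx=-4,dy=+5->D; (2,6):dx=+4,dy=+14->C; (2,7):dx=+1,dy=+3->C
  (2,8):dx=+2,dy=+11->C; (3,4):dx=-1,dy=-2->C; (3,5):dx=+1,dy=-4->D; (3,6):dx=+9,dy=+5->C
  (3,7):dx=+6,dy=-6->D; (3,8):dx=+7,dy=+2->C; (4,5):dx=+2,dy=-2->D; (4,6):dx=+10,dy=+7->C
  (4,7):dx=+7,dy=-4->D; (4,8):dx=+8,dy=+4->C; (5,6):dx=+8,dy=+9->C; (5,7):dx=+5,dy=-2->D
  (5,8):dx=+6,dy=+6->C; (6,7):dx=-3,dy=-11->C; (6,8):dx=-2,dy=-3->C; (7,8):dx=+1,dy=+8->C
Step 2: C = 20, D = 8, total pairs = 28.
Step 3: tau = (C - D)/(n(n-1)/2) = (20 - 8)/28 = 0.428571.
Step 4: Exact two-sided p-value (enumerate n! = 40320 permutations of y under H0): p = 0.178869.
Step 5: alpha = 0.1. fail to reject H0.

tau_b = 0.4286 (C=20, D=8), p = 0.178869, fail to reject H0.


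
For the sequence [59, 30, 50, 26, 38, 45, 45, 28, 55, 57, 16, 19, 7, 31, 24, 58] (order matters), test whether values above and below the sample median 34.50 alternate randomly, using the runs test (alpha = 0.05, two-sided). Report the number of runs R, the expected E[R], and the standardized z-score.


Step 1: Compute median = 34.50; label A = above, B = below.
Labels in order: ABABAAABAABBBBBA  (n_A = 8, n_B = 8)
Step 2: Count runs R = 9.
Step 3: Under H0 (random ordering), E[R] = 2*n_A*n_B/(n_A+n_B) + 1 = 2*8*8/16 + 1 = 9.0000.
        Var[R] = 2*n_A*n_B*(2*n_A*n_B - n_A - n_B) / ((n_A+n_B)^2 * (n_A+n_B-1)) = 14336/3840 = 3.7333.
        SD[R] = 1.9322.
Step 4: R = E[R], so z = 0 with no continuity correction.
Step 5: Two-sided p-value via normal approximation = 2*(1 - Phi(|z|)) = 1.000000.
Step 6: alpha = 0.05. fail to reject H0.

R = 9, z = 0.0000, p = 1.000000, fail to reject H0.


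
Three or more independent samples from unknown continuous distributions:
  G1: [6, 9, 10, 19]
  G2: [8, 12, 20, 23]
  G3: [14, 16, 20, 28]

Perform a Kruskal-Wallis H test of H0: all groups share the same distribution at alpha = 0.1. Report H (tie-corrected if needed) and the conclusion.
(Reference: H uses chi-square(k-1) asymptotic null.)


Step 1: Combine all N = 12 observations and assign midranks.
sorted (value, group, rank): (6,G1,1), (8,G2,2), (9,G1,3), (10,G1,4), (12,G2,5), (14,G3,6), (16,G3,7), (19,G1,8), (20,G2,9.5), (20,G3,9.5), (23,G2,11), (28,G3,12)
Step 2: Sum ranks within each group.
R_1 = 16 (n_1 = 4)
R_2 = 27.5 (n_2 = 4)
R_3 = 34.5 (n_3 = 4)
Step 3: H = 12/(N(N+1)) * sum(R_i^2/n_i) - 3(N+1)
     = 12/(12*13) * (16^2/4 + 27.5^2/4 + 34.5^2/4) - 3*13
     = 0.076923 * 550.625 - 39
     = 3.355769.
Step 4: Ties present; correction factor C = 1 - 6/(12^3 - 12) = 0.996503. Corrected H = 3.355769 / 0.996503 = 3.367544.
Step 5: Under H0, H ~ chi^2(2); p-value = 0.185672.
Step 6: alpha = 0.1. fail to reject H0.

H = 3.3675, df = 2, p = 0.185672, fail to reject H0.


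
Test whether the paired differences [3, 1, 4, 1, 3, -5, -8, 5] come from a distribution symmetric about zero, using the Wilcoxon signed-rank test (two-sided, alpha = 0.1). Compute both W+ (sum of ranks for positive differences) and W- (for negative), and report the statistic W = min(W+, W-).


Step 1: Drop any zero differences (none here) and take |d_i|.
|d| = [3, 1, 4, 1, 3, 5, 8, 5]
Step 2: Midrank |d_i| (ties get averaged ranks).
ranks: |3|->3.5, |1|->1.5, |4|->5, |1|->1.5, |3|->3.5, |5|->6.5, |8|->8, |5|->6.5
Step 3: Attach original signs; sum ranks with positive sign and with negative sign.
W+ = 3.5 + 1.5 + 5 + 1.5 + 3.5 + 6.5 = 21.5
W- = 6.5 + 8 = 14.5
(Check: W+ + W- = 36 should equal n(n+1)/2 = 36.)
Step 4: Test statistic W = min(W+, W-) = 14.5.
Step 5: Ties in |d|, so use the tie-corrected normal approximation.
        E[W] = n(n+1)/4 = 8*9/4 = 18.
        Tie groups: |d|=1 (t=2), |d|=3 (t=2), |d|=5 (t=2); sum(t^3 - t) = 18.
        Var[W] = n(n+1)(2n+1)/24 - sum(t^3-t)/48 = 1224/24 - 18/48 = 50.625.
        z = (W - E[W]) / sqrt(Var[W]) = (14.5 - 18) / 7.1151 = -0.4919.
        Two-sided p = 2*Phi(z) = 0.622783.
Step 6: alpha = 0.1. fail to reject H0.

W+ = 21.5, W- = 14.5, W = min = 14.5, p = 0.622783, fail to reject H0.


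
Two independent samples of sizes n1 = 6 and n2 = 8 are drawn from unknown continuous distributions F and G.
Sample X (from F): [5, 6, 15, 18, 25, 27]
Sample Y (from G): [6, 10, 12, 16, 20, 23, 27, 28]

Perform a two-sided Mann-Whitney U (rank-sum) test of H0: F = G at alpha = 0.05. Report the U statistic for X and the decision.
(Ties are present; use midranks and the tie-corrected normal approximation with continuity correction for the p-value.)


Step 1: Combine and sort all 14 observations; assign midranks.
sorted (value, group): (5,X), (6,X), (6,Y), (10,Y), (12,Y), (15,X), (16,Y), (18,X), (20,Y), (23,Y), (25,X), (27,X), (27,Y), (28,Y)
ranks: 5->1, 6->2.5, 6->2.5, 10->4, 12->5, 15->6, 16->7, 18->8, 20->9, 23->10, 25->11, 27->12.5, 27->12.5, 28->14
Step 2: Rank sum for X: R1 = 1 + 2.5 + 6 + 8 + 11 + 12.5 = 41.
Step 3: U_X = R1 - n1(n1+1)/2 = 41 - 6*7/2 = 41 - 21 = 20.
       U_Y = n1*n2 - U_X = 48 - 20 = 28.
Step 4: Ties are present, so use the tie-corrected normal approximation (with continuity correction) for the p-value.
Step 5: p-value = 0.650661; compare to alpha = 0.05. fail to reject H0.

U_X = 20, p = 0.650661, fail to reject H0 at alpha = 0.05.


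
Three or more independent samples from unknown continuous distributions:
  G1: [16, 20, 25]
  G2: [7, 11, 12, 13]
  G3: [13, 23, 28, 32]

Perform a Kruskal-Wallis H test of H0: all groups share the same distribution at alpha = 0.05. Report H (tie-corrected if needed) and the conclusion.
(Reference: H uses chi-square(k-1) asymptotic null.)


Step 1: Combine all N = 11 observations and assign midranks.
sorted (value, group, rank): (7,G2,1), (11,G2,2), (12,G2,3), (13,G2,4.5), (13,G3,4.5), (16,G1,6), (20,G1,7), (23,G3,8), (25,G1,9), (28,G3,10), (32,G3,11)
Step 2: Sum ranks within each group.
R_1 = 22 (n_1 = 3)
R_2 = 10.5 (n_2 = 4)
R_3 = 33.5 (n_3 = 4)
Step 3: H = 12/(N(N+1)) * sum(R_i^2/n_i) - 3(N+1)
     = 12/(11*12) * (22^2/3 + 10.5^2/4 + 33.5^2/4) - 3*12
     = 0.090909 * 469.458 - 36
     = 6.678030.
Step 4: Ties present; correction factor C = 1 - 6/(11^3 - 11) = 0.995455. Corrected H = 6.678030 / 0.995455 = 6.708524.
Step 5: Under H0, H ~ chi^2(2); p-value = 0.034935.
Step 6: alpha = 0.05. reject H0.

H = 6.7085, df = 2, p = 0.034935, reject H0.


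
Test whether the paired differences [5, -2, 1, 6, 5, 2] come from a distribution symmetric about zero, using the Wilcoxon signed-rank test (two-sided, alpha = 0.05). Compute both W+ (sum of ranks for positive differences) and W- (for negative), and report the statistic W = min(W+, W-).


Step 1: Drop any zero differences (none here) and take |d_i|.
|d| = [5, 2, 1, 6, 5, 2]
Step 2: Midrank |d_i| (ties get averaged ranks).
ranks: |5|->4.5, |2|->2.5, |1|->1, |6|->6, |5|->4.5, |2|->2.5
Step 3: Attach original signs; sum ranks with positive sign and with negative sign.
W+ = 4.5 + 1 + 6 + 4.5 + 2.5 = 18.5
W- = 2.5 = 2.5
(Check: W+ + W- = 21 should equal n(n+1)/2 = 21.)
Step 4: Test statistic W = min(W+, W-) = 2.5.
Step 5: Ties in |d|, so use the tie-corrected normal approximation.
        E[W] = n(n+1)/4 = 6*7/4 = 10.5.
        Tie groups: |d|=2 (t=2), |d|=5 (t=2); sum(t^3 - t) = 12.
        Var[W] = n(n+1)(2n+1)/24 - sum(t^3-t)/48 = 546/24 - 12/48 = 22.5.
        z = (W - E[W]) / sqrt(Var[W]) = (2.5 - 10.5) / 4.7434 = -1.6865.
        Two-sided p = 2*Phi(z) = 0.091690.
Step 6: alpha = 0.05. fail to reject H0.

W+ = 18.5, W- = 2.5, W = min = 2.5, p = 0.091690, fail to reject H0.


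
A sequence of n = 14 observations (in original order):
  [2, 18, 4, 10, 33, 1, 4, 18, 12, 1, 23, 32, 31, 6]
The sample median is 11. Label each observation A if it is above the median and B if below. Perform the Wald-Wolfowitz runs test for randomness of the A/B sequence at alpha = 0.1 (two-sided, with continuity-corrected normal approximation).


Step 1: Compute median = 11; label A = above, B = below.
Labels in order: BABBABBAABAAAB  (n_A = 7, n_B = 7)
Step 2: Count runs R = 9.
Step 3: Under H0 (random ordering), E[R] = 2*n_A*n_B/(n_A+n_B) + 1 = 2*7*7/14 + 1 = 8.0000.
        Var[R] = 2*n_A*n_B*(2*n_A*n_B - n_A - n_B) / ((n_A+n_B)^2 * (n_A+n_B-1)) = 8232/2548 = 3.2308.
        SD[R] = 1.7974.
Step 4: Continuity-corrected z = (R - 0.5 - E[R]) / SD[R] = (9 - 0.5 - 8.0000) / 1.7974 = 0.2782.
Step 5: Two-sided p-value via normal approximation = 2*(1 - Phi(|z|)) = 0.780879.
Step 6: alpha = 0.1. fail to reject H0.

R = 9, z = 0.2782, p = 0.780879, fail to reject H0.


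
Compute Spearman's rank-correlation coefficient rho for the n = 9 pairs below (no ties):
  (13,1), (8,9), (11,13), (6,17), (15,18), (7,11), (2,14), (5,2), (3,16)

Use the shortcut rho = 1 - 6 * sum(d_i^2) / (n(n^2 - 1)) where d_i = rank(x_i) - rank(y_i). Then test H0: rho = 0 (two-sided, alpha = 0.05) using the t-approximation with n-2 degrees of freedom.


Step 1: Rank x and y separately (midranks; no ties here).
rank(x): 13->8, 8->6, 11->7, 6->4, 15->9, 7->5, 2->1, 5->3, 3->2
rank(y): 1->1, 9->3, 13->5, 17->8, 18->9, 11->4, 14->6, 2->2, 16->7
Step 2: d_i = R_x(i) - R_y(i); compute d_i^2.
  (8-1)^2=49, (6-3)^2=9, (7-5)^2=4, (4-8)^2=16, (9-9)^2=0, (5-4)^2=1, (1-6)^2=25, (3-2)^2=1, (2-7)^2=25
sum(d^2) = 130.
Step 3: rho = 1 - 6*130 / (9*(9^2 - 1)) = 1 - 780/720 = -0.083333.
Step 4: Under H0, t = rho * sqrt((n-2)/(1-rho^2)) = -0.2212 ~ t(7).
Step 5: Two-sided p-value from the t-distribution with 7 df = 0.831214.
Step 6: alpha = 0.05. fail to reject H0.

rho = -0.0833, p = 0.831214, fail to reject H0 at alpha = 0.05.


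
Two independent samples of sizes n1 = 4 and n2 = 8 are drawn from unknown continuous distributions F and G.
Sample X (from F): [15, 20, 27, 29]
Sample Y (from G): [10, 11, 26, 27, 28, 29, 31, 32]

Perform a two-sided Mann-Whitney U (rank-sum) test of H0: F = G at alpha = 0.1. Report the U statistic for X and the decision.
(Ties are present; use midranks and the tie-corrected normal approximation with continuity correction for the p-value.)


Step 1: Combine and sort all 12 observations; assign midranks.
sorted (value, group): (10,Y), (11,Y), (15,X), (20,X), (26,Y), (27,X), (27,Y), (28,Y), (29,X), (29,Y), (31,Y), (32,Y)
ranks: 10->1, 11->2, 15->3, 20->4, 26->5, 27->6.5, 27->6.5, 28->8, 29->9.5, 29->9.5, 31->11, 32->12
Step 2: Rank sum for X: R1 = 3 + 4 + 6.5 + 9.5 = 23.
Step 3: U_X = R1 - n1(n1+1)/2 = 23 - 4*5/2 = 23 - 10 = 13.
       U_Y = n1*n2 - U_X = 32 - 13 = 19.
Step 4: Ties are present, so use the tie-corrected normal approximation (with continuity correction) for the p-value.
Step 5: p-value = 0.670038; compare to alpha = 0.1. fail to reject H0.

U_X = 13, p = 0.670038, fail to reject H0 at alpha = 0.1.


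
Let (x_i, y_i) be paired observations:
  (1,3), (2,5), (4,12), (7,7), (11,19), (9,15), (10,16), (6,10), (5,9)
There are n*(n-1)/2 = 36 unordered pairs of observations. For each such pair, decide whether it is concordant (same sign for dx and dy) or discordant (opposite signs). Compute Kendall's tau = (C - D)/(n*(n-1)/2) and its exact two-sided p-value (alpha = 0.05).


Step 1: Enumerate the 36 unordered pairs (i,j) with i<j and classify each by sign(x_j-x_i) * sign(y_j-y_i).
  (1,2):dx=+1,dy=+2->C; (1,3):dx=+3,dy=+9->C; (1,4):dx=+6,dy=+4->C; (1,5):dx=+10,dy=+16->C
  (1,6):dx=+8,dy=+12->C; (1,7):dx=+9,dy=+13->C; (1,8):dx=+5,dy=+7->C; (1,9):dx=+4,dy=+6->C
  (2,3):dx=+2,dy=+7->C; (2,4):dx=+5,dy=+2->C; (2,5):dx=+9,dy=+14->C; (2,6):dx=+7,dy=+10->C
  (2,7):dx=+8,dy=+11->C; (2,8):dx=+4,dy=+5->C; (2,9):dx=+3,dy=+4->C; (3,4):dx=+3,dy=-5->D
  (3,5):dx=+7,dy=+7->C; (3,6):dx=+5,dy=+3->C; (3,7):dx=+6,dy=+4->C; (3,8):dx=+2,dy=-2->D
  (3,9):dx=+1,dy=-3->D; (4,5):dx=+4,dy=+12->C; (4,6):dx=+2,dy=+8->C; (4,7):dx=+3,dy=+9->C
  (4,8):dx=-1,dy=+3->D; (4,9):dx=-2,dy=+2->D; (5,6):dx=-2,dy=-4->C; (5,7):dx=-1,dy=-3->C
  (5,8):dx=-5,dy=-9->C; (5,9):dx=-6,dy=-10->C; (6,7):dx=+1,dy=+1->C; (6,8):dx=-3,dy=-5->C
  (6,9):dx=-4,dy=-6->C; (7,8):dx=-4,dy=-6->C; (7,9):dx=-5,dy=-7->C; (8,9):dx=-1,dy=-1->C
Step 2: C = 31, D = 5, total pairs = 36.
Step 3: tau = (C - D)/(n(n-1)/2) = (31 - 5)/36 = 0.722222.
Step 4: Exact two-sided p-value (enumerate n! = 362880 permutations of y under H0): p = 0.005886.
Step 5: alpha = 0.05. reject H0.

tau_b = 0.7222 (C=31, D=5), p = 0.005886, reject H0.


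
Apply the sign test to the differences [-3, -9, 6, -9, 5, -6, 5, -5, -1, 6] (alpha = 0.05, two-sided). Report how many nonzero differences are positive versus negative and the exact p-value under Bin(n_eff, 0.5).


Step 1: Discard zero differences. Original n = 10; n_eff = number of nonzero differences = 10.
Nonzero differences (with sign): -3, -9, +6, -9, +5, -6, +5, -5, -1, +6
Step 2: Count signs: positive = 4, negative = 6.
Step 3: Under H0: P(positive) = 0.5, so the number of positives S ~ Bin(10, 0.5).
Step 4: Two-sided exact p-value = sum of Bin(10,0.5) probabilities at or below the observed probability = 0.753906.
Step 5: alpha = 0.05. fail to reject H0.

n_eff = 10, pos = 4, neg = 6, p = 0.753906, fail to reject H0.


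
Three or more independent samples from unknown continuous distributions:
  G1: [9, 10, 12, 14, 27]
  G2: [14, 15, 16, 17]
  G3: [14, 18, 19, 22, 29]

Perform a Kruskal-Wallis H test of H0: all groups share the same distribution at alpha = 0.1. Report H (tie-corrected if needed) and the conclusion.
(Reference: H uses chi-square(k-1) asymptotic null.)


Step 1: Combine all N = 14 observations and assign midranks.
sorted (value, group, rank): (9,G1,1), (10,G1,2), (12,G1,3), (14,G1,5), (14,G2,5), (14,G3,5), (15,G2,7), (16,G2,8), (17,G2,9), (18,G3,10), (19,G3,11), (22,G3,12), (27,G1,13), (29,G3,14)
Step 2: Sum ranks within each group.
R_1 = 24 (n_1 = 5)
R_2 = 29 (n_2 = 4)
R_3 = 52 (n_3 = 5)
Step 3: H = 12/(N(N+1)) * sum(R_i^2/n_i) - 3(N+1)
     = 12/(14*15) * (24^2/5 + 29^2/4 + 52^2/5) - 3*15
     = 0.057143 * 866.25 - 45
     = 4.500000.
Step 4: Ties present; correction factor C = 1 - 24/(14^3 - 14) = 0.991209. Corrected H = 4.500000 / 0.991209 = 4.539911.
Step 5: Under H0, H ~ chi^2(2); p-value = 0.103317.
Step 6: alpha = 0.1. fail to reject H0.

H = 4.5399, df = 2, p = 0.103317, fail to reject H0.


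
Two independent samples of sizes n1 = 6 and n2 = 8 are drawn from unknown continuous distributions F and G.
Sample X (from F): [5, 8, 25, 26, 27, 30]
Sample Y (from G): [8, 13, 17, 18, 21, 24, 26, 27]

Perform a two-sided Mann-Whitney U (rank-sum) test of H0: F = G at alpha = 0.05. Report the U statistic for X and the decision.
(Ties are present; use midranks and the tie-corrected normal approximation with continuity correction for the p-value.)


Step 1: Combine and sort all 14 observations; assign midranks.
sorted (value, group): (5,X), (8,X), (8,Y), (13,Y), (17,Y), (18,Y), (21,Y), (24,Y), (25,X), (26,X), (26,Y), (27,X), (27,Y), (30,X)
ranks: 5->1, 8->2.5, 8->2.5, 13->4, 17->5, 18->6, 21->7, 24->8, 25->9, 26->10.5, 26->10.5, 27->12.5, 27->12.5, 30->14
Step 2: Rank sum for X: R1 = 1 + 2.5 + 9 + 10.5 + 12.5 + 14 = 49.5.
Step 3: U_X = R1 - n1(n1+1)/2 = 49.5 - 6*7/2 = 49.5 - 21 = 28.5.
       U_Y = n1*n2 - U_X = 48 - 28.5 = 19.5.
Step 4: Ties are present, so use the tie-corrected normal approximation (with continuity correction) for the p-value.
Step 5: p-value = 0.604382; compare to alpha = 0.05. fail to reject H0.

U_X = 28.5, p = 0.604382, fail to reject H0 at alpha = 0.05.


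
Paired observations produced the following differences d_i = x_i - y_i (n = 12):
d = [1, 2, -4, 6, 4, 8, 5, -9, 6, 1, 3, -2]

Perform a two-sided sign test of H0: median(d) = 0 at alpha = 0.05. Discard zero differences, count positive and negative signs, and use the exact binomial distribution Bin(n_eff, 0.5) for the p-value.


Step 1: Discard zero differences. Original n = 12; n_eff = number of nonzero differences = 12.
Nonzero differences (with sign): +1, +2, -4, +6, +4, +8, +5, -9, +6, +1, +3, -2
Step 2: Count signs: positive = 9, negative = 3.
Step 3: Under H0: P(positive) = 0.5, so the number of positives S ~ Bin(12, 0.5).
Step 4: Two-sided exact p-value = sum of Bin(12,0.5) probabilities at or below the observed probability = 0.145996.
Step 5: alpha = 0.05. fail to reject H0.

n_eff = 12, pos = 9, neg = 3, p = 0.145996, fail to reject H0.


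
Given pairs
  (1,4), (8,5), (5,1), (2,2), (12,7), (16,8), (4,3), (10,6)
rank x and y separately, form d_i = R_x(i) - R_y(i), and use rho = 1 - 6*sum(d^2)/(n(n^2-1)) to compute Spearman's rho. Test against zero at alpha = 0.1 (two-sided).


Step 1: Rank x and y separately (midranks; no ties here).
rank(x): 1->1, 8->5, 5->4, 2->2, 12->7, 16->8, 4->3, 10->6
rank(y): 4->4, 5->5, 1->1, 2->2, 7->7, 8->8, 3->3, 6->6
Step 2: d_i = R_x(i) - R_y(i); compute d_i^2.
  (1-4)^2=9, (5-5)^2=0, (4-1)^2=9, (2-2)^2=0, (7-7)^2=0, (8-8)^2=0, (3-3)^2=0, (6-6)^2=0
sum(d^2) = 18.
Step 3: rho = 1 - 6*18 / (8*(8^2 - 1)) = 1 - 108/504 = 0.785714.
Step 4: Under H0, t = rho * sqrt((n-2)/(1-rho^2)) = 3.1113 ~ t(6).
Step 5: Two-sided p-value from the t-distribution with 6 df = 0.020815.
Step 6: alpha = 0.1. reject H0.

rho = 0.7857, p = 0.020815, reject H0 at alpha = 0.1.


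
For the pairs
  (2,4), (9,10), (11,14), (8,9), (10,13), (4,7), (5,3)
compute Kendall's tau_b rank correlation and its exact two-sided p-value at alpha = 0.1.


Step 1: Enumerate the 21 unordered pairs (i,j) with i<j and classify each by sign(x_j-x_i) * sign(y_j-y_i).
  (1,2):dx=+7,dy=+6->C; (1,3):dx=+9,dy=+10->C; (1,4):dx=+6,dy=+5->C; (1,5):dx=+8,dy=+9->C
  (1,6):dx=+2,dy=+3->C; (1,7):dx=+3,dy=-1->D; (2,3):dx=+2,dy=+4->C; (2,4):dx=-1,dy=-1->C
  (2,5):dx=+1,dy=+3->C; (2,6):dx=-5,dy=-3->C; (2,7):dx=-4,dy=-7->C; (3,4):dx=-3,dy=-5->C
  (3,5):dx=-1,dy=-1->C; (3,6):dx=-7,dy=-7->C; (3,7):dx=-6,dy=-11->C; (4,5):dx=+2,dy=+4->C
  (4,6):dx=-4,dy=-2->C; (4,7):dx=-3,dy=-6->C; (5,6):dx=-6,dy=-6->C; (5,7):dx=-5,dy=-10->C
  (6,7):dx=+1,dy=-4->D
Step 2: C = 19, D = 2, total pairs = 21.
Step 3: tau = (C - D)/(n(n-1)/2) = (19 - 2)/21 = 0.809524.
Step 4: Exact two-sided p-value (enumerate n! = 5040 permutations of y under H0): p = 0.010714.
Step 5: alpha = 0.1. reject H0.

tau_b = 0.8095 (C=19, D=2), p = 0.010714, reject H0.


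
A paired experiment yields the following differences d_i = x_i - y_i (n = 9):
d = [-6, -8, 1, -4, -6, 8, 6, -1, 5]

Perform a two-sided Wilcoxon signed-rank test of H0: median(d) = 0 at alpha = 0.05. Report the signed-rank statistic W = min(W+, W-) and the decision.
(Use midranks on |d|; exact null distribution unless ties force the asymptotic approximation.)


Step 1: Drop any zero differences (none here) and take |d_i|.
|d| = [6, 8, 1, 4, 6, 8, 6, 1, 5]
Step 2: Midrank |d_i| (ties get averaged ranks).
ranks: |6|->6, |8|->8.5, |1|->1.5, |4|->3, |6|->6, |8|->8.5, |6|->6, |1|->1.5, |5|->4
Step 3: Attach original signs; sum ranks with positive sign and with negative sign.
W+ = 1.5 + 8.5 + 6 + 4 = 20
W- = 6 + 8.5 + 3 + 6 + 1.5 = 25
(Check: W+ + W- = 45 should equal n(n+1)/2 = 45.)
Step 4: Test statistic W = min(W+, W-) = 20.
Step 5: Ties in |d|, so use the tie-corrected normal approximation.
        E[W] = n(n+1)/4 = 9*10/4 = 22.5.
        Tie groups: |d|=1 (t=2), |d|=6 (t=3), |d|=8 (t=2); sum(t^3 - t) = 36.
        Var[W] = n(n+1)(2n+1)/24 - sum(t^3-t)/48 = 1710/24 - 36/48 = 70.5.
        z = (W - E[W]) / sqrt(Var[W]) = (20 - 22.5) / 8.3964 = -0.2977.
        Two-sided p = 2*Phi(z) = 0.765897.
Step 6: alpha = 0.05. fail to reject H0.

W+ = 20, W- = 25, W = min = 20, p = 0.765897, fail to reject H0.


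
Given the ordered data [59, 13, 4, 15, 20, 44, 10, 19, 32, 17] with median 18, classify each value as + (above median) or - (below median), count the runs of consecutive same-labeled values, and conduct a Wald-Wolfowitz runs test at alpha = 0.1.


Step 1: Compute median = 18; label A = above, B = below.
Labels in order: ABBBAABAAB  (n_A = 5, n_B = 5)
Step 2: Count runs R = 6.
Step 3: Under H0 (random ordering), E[R] = 2*n_A*n_B/(n_A+n_B) + 1 = 2*5*5/10 + 1 = 6.0000.
        Var[R] = 2*n_A*n_B*(2*n_A*n_B - n_A - n_B) / ((n_A+n_B)^2 * (n_A+n_B-1)) = 2000/900 = 2.2222.
        SD[R] = 1.4907.
Step 4: R = E[R], so z = 0 with no continuity correction.
Step 5: Two-sided p-value via normal approximation = 2*(1 - Phi(|z|)) = 1.000000.
Step 6: alpha = 0.1. fail to reject H0.

R = 6, z = 0.0000, p = 1.000000, fail to reject H0.


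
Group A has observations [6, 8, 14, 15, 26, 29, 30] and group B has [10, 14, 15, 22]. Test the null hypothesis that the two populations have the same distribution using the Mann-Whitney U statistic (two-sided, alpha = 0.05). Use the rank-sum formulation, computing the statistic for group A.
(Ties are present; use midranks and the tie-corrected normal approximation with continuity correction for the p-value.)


Step 1: Combine and sort all 11 observations; assign midranks.
sorted (value, group): (6,X), (8,X), (10,Y), (14,X), (14,Y), (15,X), (15,Y), (22,Y), (26,X), (29,X), (30,X)
ranks: 6->1, 8->2, 10->3, 14->4.5, 14->4.5, 15->6.5, 15->6.5, 22->8, 26->9, 29->10, 30->11
Step 2: Rank sum for X: R1 = 1 + 2 + 4.5 + 6.5 + 9 + 10 + 11 = 44.
Step 3: U_X = R1 - n1(n1+1)/2 = 44 - 7*8/2 = 44 - 28 = 16.
       U_Y = n1*n2 - U_X = 28 - 16 = 12.
Step 4: Ties are present, so use the tie-corrected normal approximation (with continuity correction) for the p-value.
Step 5: p-value = 0.775820; compare to alpha = 0.05. fail to reject H0.

U_X = 16, p = 0.775820, fail to reject H0 at alpha = 0.05.


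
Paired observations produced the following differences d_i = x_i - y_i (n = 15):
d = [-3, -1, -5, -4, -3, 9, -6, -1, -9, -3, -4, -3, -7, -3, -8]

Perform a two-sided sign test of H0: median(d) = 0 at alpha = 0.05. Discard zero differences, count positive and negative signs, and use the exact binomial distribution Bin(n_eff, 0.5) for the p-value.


Step 1: Discard zero differences. Original n = 15; n_eff = number of nonzero differences = 15.
Nonzero differences (with sign): -3, -1, -5, -4, -3, +9, -6, -1, -9, -3, -4, -3, -7, -3, -8
Step 2: Count signs: positive = 1, negative = 14.
Step 3: Under H0: P(positive) = 0.5, so the number of positives S ~ Bin(15, 0.5).
Step 4: Two-sided exact p-value = sum of Bin(15,0.5) probabilities at or below the observed probability = 0.000977.
Step 5: alpha = 0.05. reject H0.

n_eff = 15, pos = 1, neg = 14, p = 0.000977, reject H0.


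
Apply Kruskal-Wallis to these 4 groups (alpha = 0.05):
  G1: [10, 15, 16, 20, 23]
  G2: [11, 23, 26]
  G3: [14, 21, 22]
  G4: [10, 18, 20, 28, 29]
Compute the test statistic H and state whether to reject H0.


Step 1: Combine all N = 16 observations and assign midranks.
sorted (value, group, rank): (10,G1,1.5), (10,G4,1.5), (11,G2,3), (14,G3,4), (15,G1,5), (16,G1,6), (18,G4,7), (20,G1,8.5), (20,G4,8.5), (21,G3,10), (22,G3,11), (23,G1,12.5), (23,G2,12.5), (26,G2,14), (28,G4,15), (29,G4,16)
Step 2: Sum ranks within each group.
R_1 = 33.5 (n_1 = 5)
R_2 = 29.5 (n_2 = 3)
R_3 = 25 (n_3 = 3)
R_4 = 48 (n_4 = 5)
Step 3: H = 12/(N(N+1)) * sum(R_i^2/n_i) - 3(N+1)
     = 12/(16*17) * (33.5^2/5 + 29.5^2/3 + 25^2/3 + 48^2/5) - 3*17
     = 0.044118 * 1183.67 - 51
     = 1.220588.
Step 4: Ties present; correction factor C = 1 - 18/(16^3 - 16) = 0.995588. Corrected H = 1.220588 / 0.995588 = 1.225997.
Step 5: Under H0, H ~ chi^2(3); p-value = 0.746776.
Step 6: alpha = 0.05. fail to reject H0.

H = 1.2260, df = 3, p = 0.746776, fail to reject H0.


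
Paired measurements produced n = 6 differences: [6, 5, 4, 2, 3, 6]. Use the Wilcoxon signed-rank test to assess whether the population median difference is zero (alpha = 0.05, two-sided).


Step 1: Drop any zero differences (none here) and take |d_i|.
|d| = [6, 5, 4, 2, 3, 6]
Step 2: Midrank |d_i| (ties get averaged ranks).
ranks: |6|->5.5, |5|->4, |4|->3, |2|->1, |3|->2, |6|->5.5
Step 3: Attach original signs; sum ranks with positive sign and with negative sign.
W+ = 5.5 + 4 + 3 + 1 + 2 + 5.5 = 21
W- = 0 = 0
(Check: W+ + W- = 21 should equal n(n+1)/2 = 21.)
Step 4: Test statistic W = min(W+, W-) = 0.
Step 5: Ties in |d|, so use the tie-corrected normal approximation.
        E[W] = n(n+1)/4 = 6*7/4 = 10.5.
        Tie groups: |d|=6 (t=2); sum(t^3 - t) = 6.
        Var[W] = n(n+1)(2n+1)/24 - sum(t^3-t)/48 = 546/24 - 6/48 = 22.625.
        z = (W - E[W]) / sqrt(Var[W]) = (0 - 10.5) / 4.7566 = -2.2075.
        Two-sided p = 2*Phi(z) = 0.027281.
Step 6: alpha = 0.05. reject H0.

W+ = 21, W- = 0, W = min = 0, p = 0.027281, reject H0.


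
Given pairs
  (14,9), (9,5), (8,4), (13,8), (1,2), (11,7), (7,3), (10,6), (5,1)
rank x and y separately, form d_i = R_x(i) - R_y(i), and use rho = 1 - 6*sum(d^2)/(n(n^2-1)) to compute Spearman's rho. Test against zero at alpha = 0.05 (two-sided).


Step 1: Rank x and y separately (midranks; no ties here).
rank(x): 14->9, 9->5, 8->4, 13->8, 1->1, 11->7, 7->3, 10->6, 5->2
rank(y): 9->9, 5->5, 4->4, 8->8, 2->2, 7->7, 3->3, 6->6, 1->1
Step 2: d_i = R_x(i) - R_y(i); compute d_i^2.
  (9-9)^2=0, (5-5)^2=0, (4-4)^2=0, (8-8)^2=0, (1-2)^2=1, (7-7)^2=0, (3-3)^2=0, (6-6)^2=0, (2-1)^2=1
sum(d^2) = 2.
Step 3: rho = 1 - 6*2 / (9*(9^2 - 1)) = 1 - 12/720 = 0.983333.
Step 4: Under H0, t = rho * sqrt((n-2)/(1-rho^2)) = 14.3096 ~ t(7).
Step 5: Two-sided p-value from the t-distribution with 7 df = 0.000002.
Step 6: alpha = 0.05. reject H0.

rho = 0.9833, p = 0.000002, reject H0 at alpha = 0.05.


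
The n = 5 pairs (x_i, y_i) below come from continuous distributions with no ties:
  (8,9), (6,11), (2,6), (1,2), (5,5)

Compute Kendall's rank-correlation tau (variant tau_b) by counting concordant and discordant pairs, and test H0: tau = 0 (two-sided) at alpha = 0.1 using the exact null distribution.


Step 1: Enumerate the 10 unordered pairs (i,j) with i<j and classify each by sign(x_j-x_i) * sign(y_j-y_i).
  (1,2):dx=-2,dy=+2->D; (1,3):dx=-6,dy=-3->C; (1,4):dx=-7,dy=-7->C; (1,5):dx=-3,dy=-4->C
  (2,3):dx=-4,dy=-5->C; (2,4):dx=-5,dy=-9->C; (2,5):dx=-1,dy=-6->C; (3,4):dx=-1,dy=-4->C
  (3,5):dx=+3,dy=-1->D; (4,5):dx=+4,dy=+3->C
Step 2: C = 8, D = 2, total pairs = 10.
Step 3: tau = (C - D)/(n(n-1)/2) = (8 - 2)/10 = 0.600000.
Step 4: Exact two-sided p-value (enumerate n! = 120 permutations of y under H0): p = 0.233333.
Step 5: alpha = 0.1. fail to reject H0.

tau_b = 0.6000 (C=8, D=2), p = 0.233333, fail to reject H0.


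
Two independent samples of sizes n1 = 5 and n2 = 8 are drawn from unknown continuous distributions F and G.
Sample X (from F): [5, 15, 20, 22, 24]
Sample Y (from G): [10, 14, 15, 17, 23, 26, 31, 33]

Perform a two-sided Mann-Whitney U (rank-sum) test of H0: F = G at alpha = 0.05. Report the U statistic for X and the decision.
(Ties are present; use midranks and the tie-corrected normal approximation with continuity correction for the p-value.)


Step 1: Combine and sort all 13 observations; assign midranks.
sorted (value, group): (5,X), (10,Y), (14,Y), (15,X), (15,Y), (17,Y), (20,X), (22,X), (23,Y), (24,X), (26,Y), (31,Y), (33,Y)
ranks: 5->1, 10->2, 14->3, 15->4.5, 15->4.5, 17->6, 20->7, 22->8, 23->9, 24->10, 26->11, 31->12, 33->13
Step 2: Rank sum for X: R1 = 1 + 4.5 + 7 + 8 + 10 = 30.5.
Step 3: U_X = R1 - n1(n1+1)/2 = 30.5 - 5*6/2 = 30.5 - 15 = 15.5.
       U_Y = n1*n2 - U_X = 40 - 15.5 = 24.5.
Step 4: Ties are present, so use the tie-corrected normal approximation (with continuity correction) for the p-value.
Step 5: p-value = 0.557643; compare to alpha = 0.05. fail to reject H0.

U_X = 15.5, p = 0.557643, fail to reject H0 at alpha = 0.05.


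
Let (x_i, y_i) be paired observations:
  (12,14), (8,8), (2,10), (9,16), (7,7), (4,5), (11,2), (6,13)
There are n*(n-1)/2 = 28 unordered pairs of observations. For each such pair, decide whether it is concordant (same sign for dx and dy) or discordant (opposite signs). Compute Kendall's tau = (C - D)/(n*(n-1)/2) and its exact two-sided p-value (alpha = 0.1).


Step 1: Enumerate the 28 unordered pairs (i,j) with i<j and classify each by sign(x_j-x_i) * sign(y_j-y_i).
  (1,2):dx=-4,dy=-6->C; (1,3):dx=-10,dy=-4->C; (1,4):dx=-3,dy=+2->D; (1,5):dx=-5,dy=-7->C
  (1,6):dx=-8,dy=-9->C; (1,7):dx=-1,dy=-12->C; (1,8):dx=-6,dy=-1->C; (2,3):dx=-6,dy=+2->D
  (2,4):dx=+1,dy=+8->C; (2,5):dx=-1,dy=-1->C; (2,6):dx=-4,dy=-3->C; (2,7):dx=+3,dy=-6->D
  (2,8):dx=-2,dy=+5->D; (3,4):dx=+7,dy=+6->C; (3,5):dx=+5,dy=-3->D; (3,6):dx=+2,dy=-5->D
  (3,7):dx=+9,dy=-8->D; (3,8):dx=+4,dy=+3->C; (4,5):dx=-2,dy=-9->C; (4,6):dx=-5,dy=-11->C
  (4,7):dx=+2,dy=-14->D; (4,8):dx=-3,dy=-3->C; (5,6):dx=-3,dy=-2->C; (5,7):dx=+4,dy=-5->D
  (5,8):dx=-1,dy=+6->D; (6,7):dx=+7,dy=-3->D; (6,8):dx=+2,dy=+8->C; (7,8):dx=-5,dy=+11->D
Step 2: C = 16, D = 12, total pairs = 28.
Step 3: tau = (C - D)/(n(n-1)/2) = (16 - 12)/28 = 0.142857.
Step 4: Exact two-sided p-value (enumerate n! = 40320 permutations of y under H0): p = 0.719544.
Step 5: alpha = 0.1. fail to reject H0.

tau_b = 0.1429 (C=16, D=12), p = 0.719544, fail to reject H0.


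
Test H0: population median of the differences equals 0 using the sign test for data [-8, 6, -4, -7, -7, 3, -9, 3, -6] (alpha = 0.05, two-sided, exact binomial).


Step 1: Discard zero differences. Original n = 9; n_eff = number of nonzero differences = 9.
Nonzero differences (with sign): -8, +6, -4, -7, -7, +3, -9, +3, -6
Step 2: Count signs: positive = 3, negative = 6.
Step 3: Under H0: P(positive) = 0.5, so the number of positives S ~ Bin(9, 0.5).
Step 4: Two-sided exact p-value = sum of Bin(9,0.5) probabilities at or below the observed probability = 0.507812.
Step 5: alpha = 0.05. fail to reject H0.

n_eff = 9, pos = 3, neg = 6, p = 0.507812, fail to reject H0.


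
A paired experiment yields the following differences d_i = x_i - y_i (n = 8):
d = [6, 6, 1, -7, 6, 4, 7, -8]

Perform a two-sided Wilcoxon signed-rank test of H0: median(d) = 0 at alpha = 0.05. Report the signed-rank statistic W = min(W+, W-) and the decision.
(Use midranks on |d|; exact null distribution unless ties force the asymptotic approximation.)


Step 1: Drop any zero differences (none here) and take |d_i|.
|d| = [6, 6, 1, 7, 6, 4, 7, 8]
Step 2: Midrank |d_i| (ties get averaged ranks).
ranks: |6|->4, |6|->4, |1|->1, |7|->6.5, |6|->4, |4|->2, |7|->6.5, |8|->8
Step 3: Attach original signs; sum ranks with positive sign and with negative sign.
W+ = 4 + 4 + 1 + 4 + 2 + 6.5 = 21.5
W- = 6.5 + 8 = 14.5
(Check: W+ + W- = 36 should equal n(n+1)/2 = 36.)
Step 4: Test statistic W = min(W+, W-) = 14.5.
Step 5: Ties in |d|, so use the tie-corrected normal approximation.
        E[W] = n(n+1)/4 = 8*9/4 = 18.
        Tie groups: |d|=6 (t=3), |d|=7 (t=2); sum(t^3 - t) = 30.
        Var[W] = n(n+1)(2n+1)/24 - sum(t^3-t)/48 = 1224/24 - 30/48 = 50.375.
        z = (W - E[W]) / sqrt(Var[W]) = (14.5 - 18) / 7.0975 = -0.4931.
        Two-sided p = 2*Phi(z) = 0.621921.
Step 6: alpha = 0.05. fail to reject H0.

W+ = 21.5, W- = 14.5, W = min = 14.5, p = 0.621921, fail to reject H0.


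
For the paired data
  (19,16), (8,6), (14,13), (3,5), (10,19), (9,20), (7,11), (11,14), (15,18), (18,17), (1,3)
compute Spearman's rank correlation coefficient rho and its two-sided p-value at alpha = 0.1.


Step 1: Rank x and y separately (midranks; no ties here).
rank(x): 19->11, 8->4, 14->8, 3->2, 10->6, 9->5, 7->3, 11->7, 15->9, 18->10, 1->1
rank(y): 16->7, 6->3, 13->5, 5->2, 19->10, 20->11, 11->4, 14->6, 18->9, 17->8, 3->1
Step 2: d_i = R_x(i) - R_y(i); compute d_i^2.
  (11-7)^2=16, (4-3)^2=1, (8-5)^2=9, (2-2)^2=0, (6-10)^2=16, (5-11)^2=36, (3-4)^2=1, (7-6)^2=1, (9-9)^2=0, (10-8)^2=4, (1-1)^2=0
sum(d^2) = 84.
Step 3: rho = 1 - 6*84 / (11*(11^2 - 1)) = 1 - 504/1320 = 0.618182.
Step 4: Under H0, t = rho * sqrt((n-2)/(1-rho^2)) = 2.3594 ~ t(9).
Step 5: Two-sided p-value from the t-distribution with 9 df = 0.042646.
Step 6: alpha = 0.1. reject H0.

rho = 0.6182, p = 0.042646, reject H0 at alpha = 0.1.


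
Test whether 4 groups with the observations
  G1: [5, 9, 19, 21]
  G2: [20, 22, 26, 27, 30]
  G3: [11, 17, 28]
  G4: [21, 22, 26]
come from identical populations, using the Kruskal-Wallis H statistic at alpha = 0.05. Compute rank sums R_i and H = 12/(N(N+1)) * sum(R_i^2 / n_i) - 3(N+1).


Step 1: Combine all N = 15 observations and assign midranks.
sorted (value, group, rank): (5,G1,1), (9,G1,2), (11,G3,3), (17,G3,4), (19,G1,5), (20,G2,6), (21,G1,7.5), (21,G4,7.5), (22,G2,9.5), (22,G4,9.5), (26,G2,11.5), (26,G4,11.5), (27,G2,13), (28,G3,14), (30,G2,15)
Step 2: Sum ranks within each group.
R_1 = 15.5 (n_1 = 4)
R_2 = 55 (n_2 = 5)
R_3 = 21 (n_3 = 3)
R_4 = 28.5 (n_4 = 3)
Step 3: H = 12/(N(N+1)) * sum(R_i^2/n_i) - 3(N+1)
     = 12/(15*16) * (15.5^2/4 + 55^2/5 + 21^2/3 + 28.5^2/3) - 3*16
     = 0.050000 * 1082.81 - 48
     = 6.140625.
Step 4: Ties present; correction factor C = 1 - 18/(15^3 - 15) = 0.994643. Corrected H = 6.140625 / 0.994643 = 6.173698.
Step 5: Under H0, H ~ chi^2(3); p-value = 0.103459.
Step 6: alpha = 0.05. fail to reject H0.

H = 6.1737, df = 3, p = 0.103459, fail to reject H0.


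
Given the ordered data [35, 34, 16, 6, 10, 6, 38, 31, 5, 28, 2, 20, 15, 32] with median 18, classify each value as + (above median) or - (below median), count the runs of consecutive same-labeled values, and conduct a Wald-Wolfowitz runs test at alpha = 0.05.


Step 1: Compute median = 18; label A = above, B = below.
Labels in order: AABBBBAABABABA  (n_A = 7, n_B = 7)
Step 2: Count runs R = 9.
Step 3: Under H0 (random ordering), E[R] = 2*n_A*n_B/(n_A+n_B) + 1 = 2*7*7/14 + 1 = 8.0000.
        Var[R] = 2*n_A*n_B*(2*n_A*n_B - n_A - n_B) / ((n_A+n_B)^2 * (n_A+n_B-1)) = 8232/2548 = 3.2308.
        SD[R] = 1.7974.
Step 4: Continuity-corrected z = (R - 0.5 - E[R]) / SD[R] = (9 - 0.5 - 8.0000) / 1.7974 = 0.2782.
Step 5: Two-sided p-value via normal approximation = 2*(1 - Phi(|z|)) = 0.780879.
Step 6: alpha = 0.05. fail to reject H0.

R = 9, z = 0.2782, p = 0.780879, fail to reject H0.
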